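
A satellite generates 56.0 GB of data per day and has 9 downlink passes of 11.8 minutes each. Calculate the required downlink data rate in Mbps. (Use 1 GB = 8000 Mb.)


total contact time = 9 * 11.8 * 60 = 6372.0000 s
data = 56.0 GB = 448000.0000 Mb
rate = 448000.0000 / 6372.0000 = 70.3076 Mbps

70.3076 Mbps


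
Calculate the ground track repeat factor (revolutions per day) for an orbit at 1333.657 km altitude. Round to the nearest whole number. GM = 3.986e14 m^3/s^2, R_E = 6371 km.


r = 7.704657e+06 m
T = 2*pi*sqrt(r^3/mu) = 6730.4048 s = 112.1734 min
revs/day = 1440 / 112.1734 = 12.8373
Rounded: 13 revolutions per day

13 revolutions per day


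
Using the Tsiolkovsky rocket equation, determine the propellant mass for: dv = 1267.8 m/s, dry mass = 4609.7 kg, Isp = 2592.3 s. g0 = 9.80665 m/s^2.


ve = Isp * g0 = 2592.3 * 9.80665 = 25421.778795 m/s
mass ratio = exp(dv/ve) = exp(1267.8/25421.778795) = 1.05113510
m_prop = m_dry * (mr - 1) = 4609.7 * (1.05113510 - 1)
m_prop = 235.7175 kg

235.7175 kg


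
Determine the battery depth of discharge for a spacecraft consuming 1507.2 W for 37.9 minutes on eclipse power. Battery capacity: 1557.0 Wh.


E_used = P * t / 60 = 1507.2 * 37.9 / 60 = 952.0480 Wh
DOD = E_used / E_total * 100 = 952.0480 / 1557.0 * 100
DOD = 61.1463 %

61.1463 %


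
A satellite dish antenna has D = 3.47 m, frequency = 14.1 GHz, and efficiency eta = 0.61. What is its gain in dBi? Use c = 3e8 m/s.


lambda = c/f = 3e8 / 1.41e+10 = 0.0212766 m
G = eta*(pi*D/lambda)^2 = 0.61*(pi*3.47/0.0212766)^2
G = 160134.2558 (linear)
G = 10*log10(160134.2558) = 52.0448 dBi

52.0448 dBi


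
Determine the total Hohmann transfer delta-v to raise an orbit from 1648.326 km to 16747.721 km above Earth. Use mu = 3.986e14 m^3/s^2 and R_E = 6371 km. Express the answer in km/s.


r1 = 8019.3260 km = 8.019326e+06 m
r2 = 23118.7210 km = 2.3118721e+07 m
dv1 = sqrt(mu/r1)*(sqrt(2*r2/(r1+r2)) - 1) = 1540.9706 m/s
dv2 = sqrt(mu/r2)*(1 - sqrt(2*r1/(r1+r2))) = 1172.2212 m/s
total dv = |dv1| + |dv2| = 1540.9706 + 1172.2212 = 2713.1918 m/s = 2.7132 km/s

2.7132 km/s


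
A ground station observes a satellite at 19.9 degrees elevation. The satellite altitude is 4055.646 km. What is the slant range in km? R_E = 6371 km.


h = 4055.646 km, el = 19.9 deg
d = -R_E*sin(el) + sqrt((R_E*sin(el))^2 + 2*R_E*h + h^2)
d = -6371.0000*sin(0.3473205) + sqrt((6371.0000*0.3403796)^2 + 2*6371.0000*4055.646 + 4055.646^2)
d = 6365.3712 km

6365.3712 km


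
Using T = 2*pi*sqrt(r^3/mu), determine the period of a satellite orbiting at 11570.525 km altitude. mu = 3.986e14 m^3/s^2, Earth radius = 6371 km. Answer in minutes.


r = 17941.5250 km = 1.7941525e+07 m
T = 2*pi*sqrt(r^3/mu) = 2*pi*sqrt(5.7753467e+21 / 3.986e14)
T = 23916.6448 s = 398.6107 min

398.6107 minutes


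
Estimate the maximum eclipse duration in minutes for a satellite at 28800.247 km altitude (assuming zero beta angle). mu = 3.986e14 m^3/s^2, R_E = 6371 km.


r = 35171.2470 km
T = 1094.0612 min
Eclipse fraction = arcsin(R_E/r)/pi = arcsin(6371.0000/35171.2470)/pi
= arcsin(0.1811423)/pi = 0.05797945
Eclipse duration = 0.05797945 * 1094.0612 = 63.4331 min

63.4331 minutes


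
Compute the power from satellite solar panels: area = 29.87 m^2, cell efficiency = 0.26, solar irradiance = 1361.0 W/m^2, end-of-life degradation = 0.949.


P = area * eta * S * degradation
P = 29.87 * 0.26 * 1361.0 * 0.949
P = 10030.7385 W

10030.7385 W


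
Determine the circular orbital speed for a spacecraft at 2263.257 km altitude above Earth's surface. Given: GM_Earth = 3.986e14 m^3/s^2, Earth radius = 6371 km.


r = R_E + alt = 6371.0 + 2263.257 = 8634.2570 km = 8.634257e+06 m
v = sqrt(mu/r) = sqrt(3.986e14 / 8.634257e+06) = 6794.4790 m/s = 6.7945 km/s

6.7945 km/s


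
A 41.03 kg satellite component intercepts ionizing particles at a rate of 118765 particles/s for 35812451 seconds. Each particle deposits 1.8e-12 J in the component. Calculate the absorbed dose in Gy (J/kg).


Total energy deposited = rate * time * E_per
  = 118765 * 35812451 * 1.8e-12 = 7.6559 J
Dose = E_total / mass = 7.6559 / 41.03
Dose = 0.1865922 Gy

0.1866 Gy


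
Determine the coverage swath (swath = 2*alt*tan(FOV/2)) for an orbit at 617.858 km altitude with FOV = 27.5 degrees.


FOV = 27.5 deg = 0.4799655 rad
swath = 2 * alt * tan(FOV/2) = 2 * 617.858 * tan(0.2399828)
swath = 2 * 617.858 * 0.2446984
swath = 302.3778 km

302.3778 km


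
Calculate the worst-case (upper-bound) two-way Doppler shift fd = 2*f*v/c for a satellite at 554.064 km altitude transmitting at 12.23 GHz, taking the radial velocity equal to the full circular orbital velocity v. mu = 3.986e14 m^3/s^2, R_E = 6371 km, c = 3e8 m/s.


r = 6.925064e+06 m
v = sqrt(mu/r) = 7586.7671 m/s (worst-case radial velocity)
f = 12.23 GHz = 1.223e+10 Hz
fd = 2*f*v/c = 2*1.223e+10*7586.7671/3.0e+08
fd = 618574.4098 Hz

618574.4098 Hz


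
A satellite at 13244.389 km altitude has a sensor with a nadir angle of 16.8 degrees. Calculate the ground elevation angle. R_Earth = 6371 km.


r = R_E + alt = 19615.3890 km
Law of sines in the satellite / Earth-center / ground-point triangle:
  sin(nadir)/R_E = sin(90 + el)/r  =>  cos(el) = (r/R_E)*sin(nadir)
cos(el) = (19615.3890 / 6371.0000) * sin(16.8 deg) = 0.8898872
el = arccos(0.8898872) = 27.1409 deg
(Earth-central angle = 90 - nadir - el = 46.0591 deg)

27.1409 degrees


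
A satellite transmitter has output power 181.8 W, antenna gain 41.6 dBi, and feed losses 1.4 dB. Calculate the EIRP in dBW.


Pt = 181.8 W = 22.5959 dBW
EIRP = Pt_dBW + Gt - losses = 22.5959 + 41.6 - 1.4 = 62.7959 dBW

62.7959 dBW


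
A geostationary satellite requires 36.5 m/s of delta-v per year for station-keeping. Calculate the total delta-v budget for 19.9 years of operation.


dV = rate * years = 36.5 * 19.9
dV = 726.3500 m/s

726.3500 m/s


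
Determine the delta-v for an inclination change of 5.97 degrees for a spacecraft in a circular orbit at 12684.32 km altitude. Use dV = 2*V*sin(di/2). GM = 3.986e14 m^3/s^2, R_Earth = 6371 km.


r = 19055.3200 km = 1.905532e+07 m
V = sqrt(mu/r) = 4573.6247 m/s
di = 5.97 deg = 0.1041962 rad
dV = 2*V*sin(di/2) = 2*4573.6247*sin(0.05209808)
dV = 476.3386 m/s = 0.4763386 km/s

0.4763 km/s


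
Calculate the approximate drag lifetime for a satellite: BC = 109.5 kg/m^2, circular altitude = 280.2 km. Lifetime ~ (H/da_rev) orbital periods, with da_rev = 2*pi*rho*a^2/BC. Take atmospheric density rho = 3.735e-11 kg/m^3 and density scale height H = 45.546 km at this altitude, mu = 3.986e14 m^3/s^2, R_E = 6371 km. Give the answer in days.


a = R_E + alt = 6651.2000 km = 6.6512e+06 m
da_rev = 2*pi*rho*a^2/BC = 2*pi*3.735e-11*(6.6512e+06)^2/109.5 = 94.810485 m per revolution
N = H/da_rev = 45546.0000 m / 94.810485 m = 480.3899 revolutions
P = 2*pi*sqrt(a^3/mu) = 5398.3524 s
lifetime = N*P = 480.3899 * 5398.3524 = 2.593314e+06 s = 30.0152 days

30.0152 days


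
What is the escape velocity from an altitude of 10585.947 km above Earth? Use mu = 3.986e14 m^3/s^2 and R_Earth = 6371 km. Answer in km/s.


r = 6371.0 + 10585.947 = 16956.9470 km = 1.6956947e+07 m
v_esc = sqrt(2*mu/r) = sqrt(2*3.986e14 / 1.6956947e+07)
v_esc = 6856.6158 m/s = 6.8566 km/s

6.8566 km/s


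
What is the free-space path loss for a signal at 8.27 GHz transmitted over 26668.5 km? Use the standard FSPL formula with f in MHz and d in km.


f = 8.27 GHz = 8270.0000 MHz
d = 26668.5 km
FSPL = 32.44 + 20*log10(8270.0000) + 20*log10(26668.5)
FSPL = 32.44 + 78.3501 + 88.5200
FSPL = 199.3101 dB

199.3101 dB


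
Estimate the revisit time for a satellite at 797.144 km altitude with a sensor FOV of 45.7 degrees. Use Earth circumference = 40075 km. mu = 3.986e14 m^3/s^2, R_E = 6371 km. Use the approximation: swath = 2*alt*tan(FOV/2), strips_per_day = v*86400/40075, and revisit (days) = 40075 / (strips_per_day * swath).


swath = 2*797.144*tan(0.3988077) = 671.8147 km
v = sqrt(mu/r) = 7457.0196 m/s = 7.4570 km/s
strips/day = v*86400/40075 = 7.4570*86400/40075 = 16.0770
coverage/day = strips * swath = 16.0770 * 671.8147 = 10800.7769 km
revisit = 40075 / 10800.7769 = 3.7104 days

3.7104 days


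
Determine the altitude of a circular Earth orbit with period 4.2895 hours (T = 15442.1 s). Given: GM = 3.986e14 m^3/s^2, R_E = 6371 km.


T = 15442.1 s
r = (mu*T^2/(4*pi^2))^(1/3) = (3.986e14 * 15442.1^2 / (4*pi^2))^(1/3)
r = 1.3402838e+07 m = 13402.8377 km
alt = r - R_E = 13402.8377 - 6371 = 7031.8377 km

7031.8377 km


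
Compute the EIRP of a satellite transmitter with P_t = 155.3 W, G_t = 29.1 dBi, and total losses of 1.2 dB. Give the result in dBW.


Pt = 155.3 W = 21.9117 dBW
EIRP = Pt_dBW + Gt - losses = 21.9117 + 29.1 - 1.2 = 49.8117 dBW

49.8117 dBW


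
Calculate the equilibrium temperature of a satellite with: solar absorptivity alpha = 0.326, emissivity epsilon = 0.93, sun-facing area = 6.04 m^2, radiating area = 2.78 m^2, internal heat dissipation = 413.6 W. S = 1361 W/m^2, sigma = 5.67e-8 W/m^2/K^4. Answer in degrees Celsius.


Numerator = alpha*S*A_sun + Q_int = 0.326*1361*6.04 + 413.6 = 3093.4634 W
Denominator = eps*sigma*A_rad = 0.93*5.67e-8*2.78 = 1.4659218e-07 W/K^4
T^4 = 2.1102513e+10 K^4
T = 381.1391 K = 107.9891 C

107.9891 degrees Celsius


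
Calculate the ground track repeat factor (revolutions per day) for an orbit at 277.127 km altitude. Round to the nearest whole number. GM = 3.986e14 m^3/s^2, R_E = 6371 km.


r = 6.648127e+06 m
T = 2*pi*sqrt(r^3/mu) = 5394.6116 s = 89.9102 min
revs/day = 1440 / 89.9102 = 16.0160
Rounded: 16 revolutions per day

16 revolutions per day


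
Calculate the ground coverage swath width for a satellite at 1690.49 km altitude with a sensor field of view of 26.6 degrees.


FOV = 26.6 deg = 0.4642576 rad
swath = 2 * alt * tan(FOV/2) = 2 * 1690.49 * tan(0.2321288)
swath = 2 * 1690.49 * 0.23639
swath = 799.2298 km

799.2298 km


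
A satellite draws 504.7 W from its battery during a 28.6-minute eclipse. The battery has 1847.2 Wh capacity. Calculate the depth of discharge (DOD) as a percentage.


E_used = P * t / 60 = 504.7 * 28.6 / 60 = 240.5737 Wh
DOD = E_used / E_total * 100 = 240.5737 / 1847.2 * 100
DOD = 13.0237 %

13.0237 %


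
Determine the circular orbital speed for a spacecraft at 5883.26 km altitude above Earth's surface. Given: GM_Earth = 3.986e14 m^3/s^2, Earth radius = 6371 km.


r = R_E + alt = 6371.0 + 5883.26 = 12254.2600 km = 1.225426e+07 m
v = sqrt(mu/r) = sqrt(3.986e14 / 1.225426e+07) = 5703.2854 m/s = 5.7033 km/s

5.7033 km/s


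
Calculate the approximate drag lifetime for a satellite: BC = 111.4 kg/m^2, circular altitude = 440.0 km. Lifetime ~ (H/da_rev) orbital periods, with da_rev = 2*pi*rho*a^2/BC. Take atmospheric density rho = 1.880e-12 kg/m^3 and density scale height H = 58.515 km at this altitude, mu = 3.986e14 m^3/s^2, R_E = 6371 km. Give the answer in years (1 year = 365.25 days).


a = R_E + alt = 6811.0000 km = 6.811e+06 m
da_rev = 2*pi*rho*a^2/BC = 2*pi*1.880e-12*(6.811e+06)^2/111.4 = 4.918971 m per revolution
N = H/da_rev = 58515.0000 m / 4.918971 m = 11895.7800 revolutions
P = 2*pi*sqrt(a^3/mu) = 5594.0654 s
lifetime = N*P = 11895.7800 * 5594.0654 = 6.6545771e+07 s = 770.2057 days
years = 770.2057 / 365.25 = 2.1087 years

2.1087 years


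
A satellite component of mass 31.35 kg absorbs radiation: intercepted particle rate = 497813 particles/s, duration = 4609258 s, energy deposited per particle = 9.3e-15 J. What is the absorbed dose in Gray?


Total energy deposited = rate * time * E_per
  = 497813 * 4609258 * 9.3e-15 = 0.0213393 J
Dose = E_total / mass = 0.0213393 / 31.35
Dose = 6.8067947e-04 Gy

6.8068e-04 Gy


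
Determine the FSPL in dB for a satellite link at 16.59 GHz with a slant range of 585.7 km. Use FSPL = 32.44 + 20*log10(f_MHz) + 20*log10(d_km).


f = 16.59 GHz = 16590.0000 MHz
d = 585.7 km
FSPL = 32.44 + 20*log10(16590.0000) + 20*log10(585.7)
FSPL = 32.44 + 84.3969 + 55.3535
FSPL = 172.1904 dB

172.1904 dB


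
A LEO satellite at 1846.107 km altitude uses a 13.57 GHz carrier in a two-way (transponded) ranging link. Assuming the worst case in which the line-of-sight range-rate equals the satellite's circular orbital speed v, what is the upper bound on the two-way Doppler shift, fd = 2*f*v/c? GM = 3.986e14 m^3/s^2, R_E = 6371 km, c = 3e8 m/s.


r = 8.217107e+06 m
v = sqrt(mu/r) = 6964.8084 m/s (worst-case radial velocity)
f = 13.57 GHz = 1.357e+10 Hz
fd = 2*f*v/c = 2*1.357e+10*6964.8084/3.0e+08
fd = 630083.0035 Hz

630083.0035 Hz


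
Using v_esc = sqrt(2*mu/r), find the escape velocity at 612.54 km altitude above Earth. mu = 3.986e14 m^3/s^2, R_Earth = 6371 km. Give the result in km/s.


r = 6371.0 + 612.54 = 6983.5400 km = 6.98354e+06 m
v_esc = sqrt(2*mu/r) = sqrt(2*3.986e14 / 6.98354e+06)
v_esc = 10684.2941 m/s = 10.6843 km/s

10.6843 km/s


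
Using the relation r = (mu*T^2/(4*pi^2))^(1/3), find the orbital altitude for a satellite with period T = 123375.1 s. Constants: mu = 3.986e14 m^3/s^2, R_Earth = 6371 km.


T = 123375.1 s
r = (mu*T^2/(4*pi^2))^(1/3) = (3.986e14 * 123375.1^2 / (4*pi^2))^(1/3)
r = 5.3564559e+07 m = 53564.5587 km
alt = r - R_E = 53564.5587 - 6371 = 47193.5587 km

47193.5587 km


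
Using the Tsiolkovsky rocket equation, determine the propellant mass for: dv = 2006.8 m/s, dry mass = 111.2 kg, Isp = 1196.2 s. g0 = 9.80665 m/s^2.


ve = Isp * g0 = 1196.2 * 9.80665 = 11730.714730 m/s
mass ratio = exp(dv/ve) = exp(2006.8/11730.714730) = 1.18657650
m_prop = m_dry * (mr - 1) = 111.2 * (1.18657650 - 1)
m_prop = 20.7473 kg

20.7473 kg


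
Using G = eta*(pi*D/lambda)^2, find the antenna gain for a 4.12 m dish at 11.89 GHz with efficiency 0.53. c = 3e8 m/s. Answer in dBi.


lambda = c/f = 3e8 / 1.189e+10 = 0.02523129 m
G = eta*(pi*D/lambda)^2 = 0.53*(pi*4.12/0.02523129)^2
G = 139473.3547 (linear)
G = 10*log10(139473.3547) = 51.4449 dBi

51.4449 dBi


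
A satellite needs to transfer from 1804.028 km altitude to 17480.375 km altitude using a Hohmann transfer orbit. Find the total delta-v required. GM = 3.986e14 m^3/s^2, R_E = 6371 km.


r1 = 8175.0280 km = 8.175028e+06 m
r2 = 23851.3750 km = 2.3851375e+07 m
dv1 = sqrt(mu/r1)*(sqrt(2*r2/(r1+r2)) - 1) = 1539.2921 m/s
dv2 = sqrt(mu/r2)*(1 - sqrt(2*r1/(r1+r2))) = 1167.1046 m/s
total dv = |dv1| + |dv2| = 1539.2921 + 1167.1046 = 2706.3966 m/s = 2.7064 km/s

2.7064 km/s


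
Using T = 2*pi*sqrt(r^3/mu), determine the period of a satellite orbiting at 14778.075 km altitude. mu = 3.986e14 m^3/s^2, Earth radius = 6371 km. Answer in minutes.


r = 21149.0750 km = 2.1149075e+07 m
T = 2*pi*sqrt(r^3/mu) = 2*pi*sqrt(9.4596296e+21 / 3.986e14)
T = 30608.9398 s = 510.1490 min

510.1490 minutes


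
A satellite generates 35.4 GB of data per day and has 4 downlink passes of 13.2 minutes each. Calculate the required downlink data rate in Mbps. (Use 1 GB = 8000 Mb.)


total contact time = 4 * 13.2 * 60 = 3168.0000 s
data = 35.4 GB = 283200.0000 Mb
rate = 283200.0000 / 3168.0000 = 89.3939 Mbps

89.3939 Mbps


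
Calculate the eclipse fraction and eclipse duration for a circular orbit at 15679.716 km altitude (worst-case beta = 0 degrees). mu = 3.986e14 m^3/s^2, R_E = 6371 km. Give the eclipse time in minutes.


r = 22050.7160 km
T = 543.1178 min
Eclipse fraction = arcsin(R_E/r)/pi = arcsin(6371.0000/22050.7160)/pi
= arcsin(0.2889249)/pi = 0.09329778
Eclipse duration = 0.09329778 * 543.1178 = 50.6717 min

50.6717 minutes


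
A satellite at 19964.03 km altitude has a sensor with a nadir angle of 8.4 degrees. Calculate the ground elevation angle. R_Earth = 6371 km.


r = R_E + alt = 26335.0300 km
Law of sines in the satellite / Earth-center / ground-point triangle:
  sin(nadir)/R_E = sin(90 + el)/r  =>  cos(el) = (r/R_E)*sin(nadir)
cos(el) = (26335.0300 / 6371.0000) * sin(8.4 deg) = 0.6038457
el = arccos(0.6038457) = 52.8542 deg
(Earth-central angle = 90 - nadir - el = 28.7458 deg)

52.8542 degrees


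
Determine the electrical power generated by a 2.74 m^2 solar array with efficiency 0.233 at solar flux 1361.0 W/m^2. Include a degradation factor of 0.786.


P = area * eta * S * degradation
P = 2.74 * 0.233 * 1361.0 * 0.786
P = 682.9472 W

682.9472 W


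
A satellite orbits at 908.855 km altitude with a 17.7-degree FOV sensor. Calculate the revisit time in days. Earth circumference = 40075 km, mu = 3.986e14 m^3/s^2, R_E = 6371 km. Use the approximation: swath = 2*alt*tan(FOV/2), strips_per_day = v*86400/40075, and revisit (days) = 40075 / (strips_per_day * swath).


swath = 2*908.855*tan(0.1544616) = 283.0209 km
v = sqrt(mu/r) = 7399.5836 m/s = 7.3996 km/s
strips/day = v*86400/40075 = 7.3996*86400/40075 = 15.9532
coverage/day = strips * swath = 15.9532 * 283.0209 = 4515.0851 km
revisit = 40075 / 4515.0851 = 8.8758 days

8.8758 days


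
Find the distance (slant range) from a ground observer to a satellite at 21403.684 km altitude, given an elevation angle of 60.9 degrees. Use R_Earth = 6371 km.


h = 21403.684 km, el = 60.9 deg
d = -R_E*sin(el) + sqrt((R_E*sin(el))^2 + 2*R_E*h + h^2)
d = -6371.0000*sin(1.0629) + sqrt((6371.0000*0.8737722)^2 + 2*6371.0000*21403.684 + 21403.684^2)
d = 22034.5146 km

22034.5146 km


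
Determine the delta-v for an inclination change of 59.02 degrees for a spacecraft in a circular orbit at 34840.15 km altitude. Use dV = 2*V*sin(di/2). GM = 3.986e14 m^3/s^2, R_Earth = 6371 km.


r = 41211.1500 km = 4.121115e+07 m
V = sqrt(mu/r) = 3110.0064 m/s
di = 59.02 deg = 1.0301 rad
dV = 2*V*sin(di/2) = 2*3110.0064*sin(0.5150467)
dV = 3063.8256 m/s = 3.0638 km/s

3.0638 km/s


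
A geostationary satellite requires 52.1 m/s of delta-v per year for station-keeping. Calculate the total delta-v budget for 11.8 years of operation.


dV = rate * years = 52.1 * 11.8
dV = 614.7800 m/s

614.7800 m/s


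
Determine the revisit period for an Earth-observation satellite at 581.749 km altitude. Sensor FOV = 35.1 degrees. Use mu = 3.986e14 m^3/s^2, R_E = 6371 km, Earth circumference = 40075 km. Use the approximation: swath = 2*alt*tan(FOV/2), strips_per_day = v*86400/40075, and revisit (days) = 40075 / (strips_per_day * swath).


swath = 2*581.749*tan(0.3063053) = 367.9661 km
v = sqrt(mu/r) = 7571.6472 m/s = 7.5716 km/s
strips/day = v*86400/40075 = 7.5716*86400/40075 = 16.3242
coverage/day = strips * swath = 16.3242 * 367.9661 = 6006.7339 km
revisit = 40075 / 6006.7339 = 6.6717 days

6.6717 days


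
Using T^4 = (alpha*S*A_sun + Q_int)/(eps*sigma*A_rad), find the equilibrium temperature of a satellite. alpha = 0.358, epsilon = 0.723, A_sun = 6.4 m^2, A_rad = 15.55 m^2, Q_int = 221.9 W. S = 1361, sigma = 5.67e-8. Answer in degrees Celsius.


Numerator = alpha*S*A_sun + Q_int = 0.358*1361*6.4 + 221.9 = 3340.2232 W
Denominator = eps*sigma*A_rad = 0.723*5.67e-8*15.55 = 6.3745825e-07 W/K^4
T^4 = 5.2399089e+09 K^4
T = 269.0487 K = -4.1013 C

-4.1013 degrees Celsius


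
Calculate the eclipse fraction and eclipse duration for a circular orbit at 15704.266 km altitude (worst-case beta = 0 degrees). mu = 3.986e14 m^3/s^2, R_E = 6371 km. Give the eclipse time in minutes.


r = 22075.2660 km
T = 544.0250 min
Eclipse fraction = arcsin(R_E/r)/pi = arcsin(6371.0000/22075.2660)/pi
= arcsin(0.2886035)/pi = 0.09319095
Eclipse duration = 0.09319095 * 544.0250 = 50.6982 min

50.6982 minutes


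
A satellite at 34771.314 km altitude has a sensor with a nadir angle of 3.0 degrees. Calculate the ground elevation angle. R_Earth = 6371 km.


r = R_E + alt = 41142.3140 km
Law of sines in the satellite / Earth-center / ground-point triangle:
  sin(nadir)/R_E = sin(90 + el)/r  =>  cos(el) = (r/R_E)*sin(nadir)
cos(el) = (41142.3140 / 6371.0000) * sin(3.0 deg) = 0.3379724
el = arccos(0.3379724) = 70.2466 deg
(Earth-central angle = 90 - nadir - el = 16.7534 deg)

70.2466 degrees


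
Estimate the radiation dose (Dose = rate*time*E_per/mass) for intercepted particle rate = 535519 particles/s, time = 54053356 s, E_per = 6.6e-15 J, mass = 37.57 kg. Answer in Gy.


Total energy deposited = rate * time * E_per
  = 535519 * 54053356 * 6.6e-15 = 0.1910476 J
Dose = E_total / mass = 0.1910476 / 37.57
Dose = 0.005085109 Gy

0.0051 Gy


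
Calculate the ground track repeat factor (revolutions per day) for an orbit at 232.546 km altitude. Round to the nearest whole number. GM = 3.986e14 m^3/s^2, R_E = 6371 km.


r = 6.603546e+06 m
T = 2*pi*sqrt(r^3/mu) = 5340.4399 s = 89.0073 min
revs/day = 1440 / 89.0073 = 16.1784
Rounded: 16 revolutions per day

16 revolutions per day


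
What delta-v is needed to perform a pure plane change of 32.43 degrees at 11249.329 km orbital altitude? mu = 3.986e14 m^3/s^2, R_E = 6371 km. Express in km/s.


r = 17620.3290 km = 1.7620329e+07 m
V = sqrt(mu/r) = 4756.2168 m/s
di = 32.43 deg = 0.5660103 rad
dV = 2*V*sin(di/2) = 2*4756.2168*sin(0.2830051)
dV = 2656.2757 m/s = 2.6563 km/s

2.6563 km/s


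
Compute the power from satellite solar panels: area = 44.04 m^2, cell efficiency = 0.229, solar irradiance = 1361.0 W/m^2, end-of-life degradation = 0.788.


P = area * eta * S * degradation
P = 44.04 * 0.229 * 1361.0 * 0.788
P = 10816.0114 W

10816.0114 W


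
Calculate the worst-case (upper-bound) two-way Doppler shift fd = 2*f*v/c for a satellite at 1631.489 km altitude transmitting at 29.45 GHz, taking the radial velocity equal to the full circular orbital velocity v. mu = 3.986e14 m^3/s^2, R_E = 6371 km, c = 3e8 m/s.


r = 8.002489e+06 m
v = sqrt(mu/r) = 7057.5848 m/s (worst-case radial velocity)
f = 29.45 GHz = 2.945e+10 Hz
fd = 2*f*v/c = 2*2.945e+10*7057.5848/3.0e+08
fd = 1.3856391e+06 Hz

1.3856e+06 Hz


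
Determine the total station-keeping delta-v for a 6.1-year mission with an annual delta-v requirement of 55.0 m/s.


dV = rate * years = 55.0 * 6.1
dV = 335.5000 m/s

335.5000 m/s


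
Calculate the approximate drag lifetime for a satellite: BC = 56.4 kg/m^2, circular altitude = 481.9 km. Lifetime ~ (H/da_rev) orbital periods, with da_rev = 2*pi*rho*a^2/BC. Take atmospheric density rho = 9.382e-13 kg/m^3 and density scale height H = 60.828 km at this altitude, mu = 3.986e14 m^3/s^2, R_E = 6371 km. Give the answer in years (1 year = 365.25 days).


a = R_E + alt = 6852.9000 km = 6.8529e+06 m
da_rev = 2*pi*rho*a^2/BC = 2*pi*9.382e-13*(6.8529e+06)^2/56.4 = 4.908457 m per revolution
N = H/da_rev = 60828.0000 m / 4.908457 m = 12392.4894 revolutions
P = 2*pi*sqrt(a^3/mu) = 5645.7652 s
lifetime = N*P = 12392.4894 * 5645.7652 = 6.9965085e+07 s = 809.7811 days
years = 809.7811 / 365.25 = 2.2171 years

2.2171 years


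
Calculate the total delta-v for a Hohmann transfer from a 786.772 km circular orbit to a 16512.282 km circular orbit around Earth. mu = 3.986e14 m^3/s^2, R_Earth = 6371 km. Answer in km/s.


r1 = 7157.7720 km = 7.157772e+06 m
r2 = 22883.2820 km = 2.2883282e+07 m
dv1 = sqrt(mu/r1)*(sqrt(2*r2/(r1+r2)) - 1) = 1748.3569 m/s
dv2 = sqrt(mu/r2)*(1 - sqrt(2*r1/(r1+r2))) = 1292.5038 m/s
total dv = |dv1| + |dv2| = 1748.3569 + 1292.5038 = 3040.8607 m/s = 3.0409 km/s

3.0409 km/s


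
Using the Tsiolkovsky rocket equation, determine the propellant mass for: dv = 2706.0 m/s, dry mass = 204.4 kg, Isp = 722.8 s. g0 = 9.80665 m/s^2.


ve = Isp * g0 = 722.8 * 9.80665 = 7088.246620 m/s
mass ratio = exp(dv/ve) = exp(2706.0/7088.246620) = 1.46485861
m_prop = m_dry * (mr - 1) = 204.4 * (1.46485861 - 1)
m_prop = 95.0171 kg

95.0171 kg


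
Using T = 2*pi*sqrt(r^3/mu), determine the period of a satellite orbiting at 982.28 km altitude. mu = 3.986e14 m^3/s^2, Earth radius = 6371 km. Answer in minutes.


r = 7353.2800 km = 7.35328e+06 m
T = 2*pi*sqrt(r^3/mu) = 2*pi*sqrt(3.9759719e+20 / 3.986e14)
T = 6275.2766 s = 104.5879 min

104.5879 minutes


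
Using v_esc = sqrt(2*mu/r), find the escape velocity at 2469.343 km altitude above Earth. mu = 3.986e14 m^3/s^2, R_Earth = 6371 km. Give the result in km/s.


r = 6371.0 + 2469.343 = 8840.3430 km = 8.840343e+06 m
v_esc = sqrt(2*mu/r) = sqrt(2*3.986e14 / 8.840343e+06)
v_esc = 9496.1833 m/s = 9.4962 km/s

9.4962 km/s


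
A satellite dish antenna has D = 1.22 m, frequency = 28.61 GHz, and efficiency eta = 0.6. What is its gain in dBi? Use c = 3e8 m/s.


lambda = c/f = 3e8 / 2.861e+10 = 0.01048584 m
G = eta*(pi*D/lambda)^2 = 0.6*(pi*1.22/0.01048584)^2
G = 80161.1360 (linear)
G = 10*log10(80161.1360) = 49.0396 dBi

49.0396 dBi


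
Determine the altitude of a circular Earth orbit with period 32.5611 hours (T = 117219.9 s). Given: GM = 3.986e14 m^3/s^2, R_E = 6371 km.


T = 117219.9 s
r = (mu*T^2/(4*pi^2))^(1/3) = (3.986e14 * 117219.9^2 / (4*pi^2))^(1/3)
r = 5.1767845e+07 m = 51767.8447 km
alt = r - R_E = 51767.8447 - 6371 = 45396.8447 km

45396.8447 km


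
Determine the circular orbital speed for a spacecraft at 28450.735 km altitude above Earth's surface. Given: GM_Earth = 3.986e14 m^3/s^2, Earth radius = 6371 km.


r = R_E + alt = 6371.0 + 28450.735 = 34821.7350 km = 3.4821735e+07 m
v = sqrt(mu/r) = sqrt(3.986e14 / 3.4821735e+07) = 3383.3229 m/s = 3.3833 km/s

3.3833 km/s


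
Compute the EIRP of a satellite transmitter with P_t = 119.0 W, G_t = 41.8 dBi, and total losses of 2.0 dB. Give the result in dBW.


Pt = 119.0 W = 20.7555 dBW
EIRP = Pt_dBW + Gt - losses = 20.7555 + 41.8 - 2.0 = 60.5555 dBW

60.5555 dBW


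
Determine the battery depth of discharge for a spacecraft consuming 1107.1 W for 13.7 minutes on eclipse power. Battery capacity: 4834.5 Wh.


E_used = P * t / 60 = 1107.1 * 13.7 / 60 = 252.7878 Wh
DOD = E_used / E_total * 100 = 252.7878 / 4834.5 * 100
DOD = 5.2288 %

5.2288 %


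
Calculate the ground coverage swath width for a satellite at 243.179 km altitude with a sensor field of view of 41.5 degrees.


FOV = 41.5 deg = 0.7243116 rad
swath = 2 * alt * tan(FOV/2) = 2 * 243.179 * tan(0.3621558)
swath = 2 * 243.179 * 0.3788661
swath = 184.2646 km

184.2646 km


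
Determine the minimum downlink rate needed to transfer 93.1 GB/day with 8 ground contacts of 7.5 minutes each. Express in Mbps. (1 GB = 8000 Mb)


total contact time = 8 * 7.5 * 60 = 3600.0000 s
data = 93.1 GB = 744800.0000 Mb
rate = 744800.0000 / 3600.0000 = 206.8889 Mbps

206.8889 Mbps


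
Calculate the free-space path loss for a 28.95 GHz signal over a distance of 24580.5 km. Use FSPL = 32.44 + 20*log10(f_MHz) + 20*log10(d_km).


f = 28.95 GHz = 28950.0000 MHz
d = 24580.5 km
FSPL = 32.44 + 20*log10(28950.0000) + 20*log10(24580.5)
FSPL = 32.44 + 89.2330 + 87.8118
FSPL = 209.4848 dB

209.4848 dB


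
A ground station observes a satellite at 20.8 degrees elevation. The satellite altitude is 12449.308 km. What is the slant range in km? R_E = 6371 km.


h = 12449.308 km, el = 20.8 deg
d = -R_E*sin(el) + sqrt((R_E*sin(el))^2 + 2*R_E*h + h^2)
d = -6371.0000*sin(0.3630285) + sqrt((6371.0000*0.355107)^2 + 2*6371.0000*12449.308 + 12449.308^2)
d = 15590.7014 km

15590.7014 km


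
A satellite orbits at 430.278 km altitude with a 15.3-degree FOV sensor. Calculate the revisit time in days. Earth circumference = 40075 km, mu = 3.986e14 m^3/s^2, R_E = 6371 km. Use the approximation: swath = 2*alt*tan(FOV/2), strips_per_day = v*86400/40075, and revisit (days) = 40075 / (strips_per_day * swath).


swath = 2*430.278*tan(0.1335177) = 115.5871 km
v = sqrt(mu/r) = 7655.4969 m/s = 7.6555 km/s
strips/day = v*86400/40075 = 7.6555*86400/40075 = 16.5049
coverage/day = strips * swath = 16.5049 * 115.5871 = 1907.7569 km
revisit = 40075 / 1907.7569 = 21.0063 days

21.0063 days


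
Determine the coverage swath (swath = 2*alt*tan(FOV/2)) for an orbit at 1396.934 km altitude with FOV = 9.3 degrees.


FOV = 9.3 deg = 0.1623156 rad
swath = 2 * alt * tan(FOV/2) = 2 * 1396.934 * tan(0.08115781)
swath = 2 * 1396.934 * 0.08133647
swath = 227.2433 km

227.2433 km


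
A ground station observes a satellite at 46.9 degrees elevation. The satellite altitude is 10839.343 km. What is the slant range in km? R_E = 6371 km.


h = 10839.343 km, el = 46.9 deg
d = -R_E*sin(el) + sqrt((R_E*sin(el))^2 + 2*R_E*h + h^2)
d = -6371.0000*sin(0.8185594) + sqrt((6371.0000*0.7301623)^2 + 2*6371.0000*10839.343 + 10839.343^2)
d = 11998.8449 km

11998.8449 km


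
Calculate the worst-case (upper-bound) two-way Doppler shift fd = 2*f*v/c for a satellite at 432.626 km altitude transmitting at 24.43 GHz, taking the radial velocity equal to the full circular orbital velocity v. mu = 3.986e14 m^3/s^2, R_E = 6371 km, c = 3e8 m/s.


r = 6.803626e+06 m
v = sqrt(mu/r) = 7654.1758 m/s (worst-case radial velocity)
f = 24.43 GHz = 2.443e+10 Hz
fd = 2*f*v/c = 2*2.443e+10*7654.1758/3.0e+08
fd = 1.2466101e+06 Hz

1.2466e+06 Hz


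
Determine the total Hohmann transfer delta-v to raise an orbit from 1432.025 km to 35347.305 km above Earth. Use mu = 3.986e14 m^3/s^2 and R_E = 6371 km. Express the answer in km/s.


r1 = 7803.0250 km = 7.803025e+06 m
r2 = 41718.3050 km = 4.1718305e+07 m
dv1 = sqrt(mu/r1)*(sqrt(2*r2/(r1+r2)) - 1) = 2130.0314 m/s
dv2 = sqrt(mu/r2)*(1 - sqrt(2*r1/(r1+r2))) = 1355.8205 m/s
total dv = |dv1| + |dv2| = 2130.0314 + 1355.8205 = 3485.8519 m/s = 3.4859 km/s

3.4859 km/s


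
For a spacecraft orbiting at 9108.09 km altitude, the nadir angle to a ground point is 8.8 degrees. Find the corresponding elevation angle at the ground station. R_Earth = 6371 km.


r = R_E + alt = 15479.0900 km
Law of sines in the satellite / Earth-center / ground-point triangle:
  sin(nadir)/R_E = sin(90 + el)/r  =>  cos(el) = (r/R_E)*sin(nadir)
cos(el) = (15479.0900 / 6371.0000) * sin(8.8 deg) = 0.371697
el = arccos(0.371697) = 68.1797 deg
(Earth-central angle = 90 - nadir - el = 13.0203 deg)

68.1797 degrees


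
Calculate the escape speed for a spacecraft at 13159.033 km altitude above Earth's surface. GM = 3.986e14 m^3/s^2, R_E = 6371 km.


r = 6371.0 + 13159.033 = 19530.0330 km = 1.9530033e+07 m
v_esc = sqrt(2*mu/r) = sqrt(2*3.986e14 / 1.9530033e+07)
v_esc = 6388.9892 m/s = 6.3890 km/s

6.3890 km/s


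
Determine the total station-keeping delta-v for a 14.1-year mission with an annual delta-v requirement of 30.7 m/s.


dV = rate * years = 30.7 * 14.1
dV = 432.8700 m/s

432.8700 m/s


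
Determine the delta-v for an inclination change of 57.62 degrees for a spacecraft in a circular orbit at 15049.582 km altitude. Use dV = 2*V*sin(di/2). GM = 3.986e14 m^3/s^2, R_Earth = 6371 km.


r = 21420.5820 km = 2.1420582e+07 m
V = sqrt(mu/r) = 4313.7305 m/s
di = 57.62 deg = 1.0057 rad
dV = 2*V*sin(di/2) = 2*4313.7305*sin(0.5028294)
dV = 4157.6305 m/s = 4.1576 km/s

4.1576 km/s


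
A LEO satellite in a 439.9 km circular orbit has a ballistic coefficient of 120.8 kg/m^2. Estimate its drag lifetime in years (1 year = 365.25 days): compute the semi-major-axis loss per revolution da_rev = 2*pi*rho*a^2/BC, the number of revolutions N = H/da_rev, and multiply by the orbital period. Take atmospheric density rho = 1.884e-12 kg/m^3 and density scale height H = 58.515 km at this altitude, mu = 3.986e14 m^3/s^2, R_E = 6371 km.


a = R_E + alt = 6810.9000 km = 6.8109e+06 m
da_rev = 2*pi*rho*a^2/BC = 2*pi*1.884e-12*(6.8109e+06)^2/120.8 = 4.545722 m per revolution
N = H/da_rev = 58515.0000 m / 4.545722 m = 12872.5435 revolutions
P = 2*pi*sqrt(a^3/mu) = 5593.9422 s
lifetime = N*P = 12872.5435 * 5593.9422 = 7.2008265e+07 s = 833.4290 days
years = 833.4290 / 365.25 = 2.2818 years

2.2818 years


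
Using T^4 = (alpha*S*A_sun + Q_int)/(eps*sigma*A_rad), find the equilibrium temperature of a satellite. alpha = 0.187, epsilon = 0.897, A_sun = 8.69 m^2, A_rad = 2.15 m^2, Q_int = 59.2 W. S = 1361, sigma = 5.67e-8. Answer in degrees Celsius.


Numerator = alpha*S*A_sun + Q_int = 0.187*1361*8.69 + 59.2 = 2270.8658 W
Denominator = eps*sigma*A_rad = 0.897*5.67e-8*2.15 = 1.0934878e-07 W/K^4
T^4 = 2.0767179e+10 K^4
T = 379.6159 K = 106.4659 C

106.4659 degrees Celsius


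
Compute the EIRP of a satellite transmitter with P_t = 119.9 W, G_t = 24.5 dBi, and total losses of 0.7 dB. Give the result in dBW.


Pt = 119.9 W = 20.7882 dBW
EIRP = Pt_dBW + Gt - losses = 20.7882 + 24.5 - 0.7 = 44.5882 dBW

44.5882 dBW


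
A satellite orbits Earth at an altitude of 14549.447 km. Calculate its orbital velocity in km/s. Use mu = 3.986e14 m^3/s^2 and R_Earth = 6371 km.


r = R_E + alt = 6371.0 + 14549.447 = 20920.4470 km = 2.0920447e+07 m
v = sqrt(mu/r) = sqrt(3.986e14 / 2.0920447e+07) = 4364.9891 m/s = 4.3650 km/s

4.3650 km/s


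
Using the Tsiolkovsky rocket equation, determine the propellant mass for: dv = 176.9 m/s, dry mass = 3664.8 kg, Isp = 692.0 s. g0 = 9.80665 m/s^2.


ve = Isp * g0 = 692.0 * 9.80665 = 6786.201800 m/s
mass ratio = exp(dv/ve) = exp(176.9/6786.201800) = 1.02641033
m_prop = m_dry * (mr - 1) = 3664.8 * (1.02641033 - 1)
m_prop = 96.7886 kg

96.7886 kg


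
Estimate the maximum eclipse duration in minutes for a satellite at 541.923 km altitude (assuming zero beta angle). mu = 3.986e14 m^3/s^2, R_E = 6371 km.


r = 6912.9230 km
T = 95.3350 min
Eclipse fraction = arcsin(R_E/r)/pi = arcsin(6371.0000/6912.9230)/pi
= arcsin(0.9216073)/pi = 0.3731233
Eclipse duration = 0.3731233 * 95.3350 = 35.5717 min

35.5717 minutes


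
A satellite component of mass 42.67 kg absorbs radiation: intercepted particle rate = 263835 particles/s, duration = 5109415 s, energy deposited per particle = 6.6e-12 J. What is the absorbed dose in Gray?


Total energy deposited = rate * time * E_per
  = 263835 * 5109415 * 6.6e-12 = 8.8971 J
Dose = E_total / mass = 8.8971 / 42.67
Dose = 0.208509 Gy

0.2085 Gy


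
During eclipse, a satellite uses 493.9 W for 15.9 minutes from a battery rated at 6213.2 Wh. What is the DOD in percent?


E_used = P * t / 60 = 493.9 * 15.9 / 60 = 130.8835 Wh
DOD = E_used / E_total * 100 = 130.8835 / 6213.2 * 100
DOD = 2.1065 %

2.1065 %


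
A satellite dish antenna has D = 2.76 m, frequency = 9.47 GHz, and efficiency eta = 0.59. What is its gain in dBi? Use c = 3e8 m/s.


lambda = c/f = 3e8 / 9.47e+09 = 0.03167899 m
G = eta*(pi*D/lambda)^2 = 0.59*(pi*2.76/0.03167899)^2
G = 44200.5191 (linear)
G = 10*log10(44200.5191) = 46.4543 dBi

46.4543 dBi


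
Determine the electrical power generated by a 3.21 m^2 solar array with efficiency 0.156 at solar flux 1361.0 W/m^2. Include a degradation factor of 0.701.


P = area * eta * S * degradation
P = 3.21 * 0.156 * 1361.0 * 0.701
P = 477.7556 W

477.7556 W


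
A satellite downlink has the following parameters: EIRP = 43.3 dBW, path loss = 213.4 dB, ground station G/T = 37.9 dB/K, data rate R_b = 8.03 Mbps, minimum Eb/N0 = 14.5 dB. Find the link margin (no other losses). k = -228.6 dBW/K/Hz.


C/N0 = EIRP - FSPL + G/T - k = 43.3 - 213.4 + 37.9 - (-228.6)
C/N0 = 96.4000 dB-Hz
R_b = 8.03 Mbps = 8.03e+06 bps -> 10*log10(R_b) = 69.0472 dB-Hz
Eb/N0 = C/N0 - 10*log10(R_b) = 96.4000 - 69.0472 = 27.3528 dB
Margin = Eb/N0 - Eb/N0_req = 27.3528 - 14.5 = 12.8528 dB (link closes)

12.8528 dB


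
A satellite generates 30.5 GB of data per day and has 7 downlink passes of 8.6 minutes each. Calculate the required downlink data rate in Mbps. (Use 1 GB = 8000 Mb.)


total contact time = 7 * 8.6 * 60 = 3612.0000 s
data = 30.5 GB = 244000.0000 Mb
rate = 244000.0000 / 3612.0000 = 67.5526 Mbps

67.5526 Mbps


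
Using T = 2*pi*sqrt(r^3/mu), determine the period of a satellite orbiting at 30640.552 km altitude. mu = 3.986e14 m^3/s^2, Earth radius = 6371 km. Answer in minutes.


r = 37011.5520 km = 3.7011552e+07 m
T = 2*pi*sqrt(r^3/mu) = 2*pi*sqrt(5.0700459e+22 / 3.986e14)
T = 70862.6136 s = 1181.0436 min

1181.0436 minutes


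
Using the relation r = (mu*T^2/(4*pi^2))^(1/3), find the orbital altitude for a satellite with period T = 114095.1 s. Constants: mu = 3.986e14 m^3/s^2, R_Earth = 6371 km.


T = 114095.1 s
r = (mu*T^2/(4*pi^2))^(1/3) = (3.986e14 * 114095.1^2 / (4*pi^2))^(1/3)
r = 5.0843704e+07 m = 50843.7040 km
alt = r - R_E = 50843.7040 - 6371 = 44472.7040 km

44472.7040 km


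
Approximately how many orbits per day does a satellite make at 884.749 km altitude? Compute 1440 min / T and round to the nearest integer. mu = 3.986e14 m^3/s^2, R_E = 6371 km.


r = 7.255749e+06 m
T = 2*pi*sqrt(r^3/mu) = 6150.8424 s = 102.5140 min
revs/day = 1440 / 102.5140 = 14.0469
Rounded: 14 revolutions per day

14 revolutions per day


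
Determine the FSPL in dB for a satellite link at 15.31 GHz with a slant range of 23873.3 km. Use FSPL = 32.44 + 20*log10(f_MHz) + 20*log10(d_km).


f = 15.31 GHz = 15310.0000 MHz
d = 23873.3 km
FSPL = 32.44 + 20*log10(15310.0000) + 20*log10(23873.3)
FSPL = 32.44 + 83.6995 + 87.5582
FSPL = 203.6978 dB

203.6978 dB


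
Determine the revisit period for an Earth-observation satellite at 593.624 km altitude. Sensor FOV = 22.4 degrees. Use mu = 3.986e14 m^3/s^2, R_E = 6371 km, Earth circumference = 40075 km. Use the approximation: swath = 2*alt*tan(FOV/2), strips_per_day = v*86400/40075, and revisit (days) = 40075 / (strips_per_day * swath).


swath = 2*593.624*tan(0.1954769) = 235.0814 km
v = sqrt(mu/r) = 7565.1895 m/s = 7.5652 km/s
strips/day = v*86400/40075 = 7.5652*86400/40075 = 16.3102
coverage/day = strips * swath = 16.3102 * 235.0814 = 3834.2317 km
revisit = 40075 / 3834.2317 = 10.4519 days

10.4519 days


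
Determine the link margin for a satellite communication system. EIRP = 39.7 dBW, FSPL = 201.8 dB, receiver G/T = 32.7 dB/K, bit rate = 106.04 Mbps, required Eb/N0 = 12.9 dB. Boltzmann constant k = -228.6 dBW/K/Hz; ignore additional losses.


C/N0 = EIRP - FSPL + G/T - k = 39.7 - 201.8 + 32.7 - (-228.6)
C/N0 = 99.2000 dB-Hz
R_b = 106.04 Mbps = 1.0604e+08 bps -> 10*log10(R_b) = 80.2547 dB-Hz
Eb/N0 = C/N0 - 10*log10(R_b) = 99.2000 - 80.2547 = 18.9453 dB
Margin = Eb/N0 - Eb/N0_req = 18.9453 - 12.9 = 6.0453 dB (link closes)

6.0453 dB


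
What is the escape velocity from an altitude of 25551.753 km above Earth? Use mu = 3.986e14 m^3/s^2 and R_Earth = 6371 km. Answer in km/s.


r = 6371.0 + 25551.753 = 31922.7530 km = 3.1922753e+07 m
v_esc = sqrt(2*mu/r) = sqrt(2*3.986e14 / 3.1922753e+07)
v_esc = 4997.2776 m/s = 4.9973 km/s

4.9973 km/s


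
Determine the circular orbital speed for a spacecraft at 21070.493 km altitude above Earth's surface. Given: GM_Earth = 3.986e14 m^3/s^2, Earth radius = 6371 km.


r = R_E + alt = 6371.0 + 21070.493 = 27441.4930 km = 2.7441493e+07 m
v = sqrt(mu/r) = sqrt(3.986e14 / 2.7441493e+07) = 3811.2267 m/s = 3.8112 km/s

3.8112 km/s


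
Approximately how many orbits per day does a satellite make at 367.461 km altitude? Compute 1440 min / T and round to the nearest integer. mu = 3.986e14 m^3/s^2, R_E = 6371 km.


r = 6.738461e+06 m
T = 2*pi*sqrt(r^3/mu) = 5504.9363 s = 91.7489 min
revs/day = 1440 / 91.7489 = 15.6950
Rounded: 16 revolutions per day

16 revolutions per day


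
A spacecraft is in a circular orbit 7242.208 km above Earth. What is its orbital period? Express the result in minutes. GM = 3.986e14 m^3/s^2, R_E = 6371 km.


r = 13613.2080 km = 1.3613208e+07 m
T = 2*pi*sqrt(r^3/mu) = 2*pi*sqrt(2.522792e+21 / 3.986e14)
T = 15807.0906 s = 263.4515 min

263.4515 minutes


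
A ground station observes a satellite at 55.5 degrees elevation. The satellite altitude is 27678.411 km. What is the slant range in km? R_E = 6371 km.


h = 27678.411 km, el = 55.5 deg
d = -R_E*sin(el) + sqrt((R_E*sin(el))^2 + 2*R_E*h + h^2)
d = -6371.0000*sin(0.9686577) + sqrt((6371.0000*0.8241262)^2 + 2*6371.0000*27678.411 + 27678.411^2)
d = 28607.1438 km

28607.1438 km


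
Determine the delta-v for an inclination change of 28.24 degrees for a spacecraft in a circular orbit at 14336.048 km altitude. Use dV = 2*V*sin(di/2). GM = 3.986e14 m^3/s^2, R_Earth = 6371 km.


r = 20707.0480 km = 2.0707048e+07 m
V = sqrt(mu/r) = 4387.4234 m/s
di = 28.24 deg = 0.492881 rad
dV = 2*V*sin(di/2) = 2*4387.4234*sin(0.2464405)
dV = 2140.6550 m/s = 2.1407 km/s

2.1407 km/s


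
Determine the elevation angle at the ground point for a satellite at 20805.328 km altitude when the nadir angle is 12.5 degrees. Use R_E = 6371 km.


r = R_E + alt = 27176.3280 km
Law of sines in the satellite / Earth-center / ground-point triangle:
  sin(nadir)/R_E = sin(90 + el)/r  =>  cos(el) = (r/R_E)*sin(nadir)
cos(el) = (27176.3280 / 6371.0000) * sin(12.5 deg) = 0.9232513
el = arccos(0.9232513) = 22.5939 deg
(Earth-central angle = 90 - nadir - el = 54.9061 deg)

22.5939 degrees
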